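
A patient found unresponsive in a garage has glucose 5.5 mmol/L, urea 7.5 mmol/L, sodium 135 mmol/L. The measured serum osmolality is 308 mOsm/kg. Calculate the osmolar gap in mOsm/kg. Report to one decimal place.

25.0 mOsm/kg

Calculated osmolality = 2·Na + glucose + urea
= 2·135 + 5.5 + 7.5
= 270 + 5.50 + 7.50
= 283 mOsm/kg ≈ 283.0 mOsm/kg
Osmolar gap = measured − calculated = 308 − 283.0 = 25.0 mOsm/kg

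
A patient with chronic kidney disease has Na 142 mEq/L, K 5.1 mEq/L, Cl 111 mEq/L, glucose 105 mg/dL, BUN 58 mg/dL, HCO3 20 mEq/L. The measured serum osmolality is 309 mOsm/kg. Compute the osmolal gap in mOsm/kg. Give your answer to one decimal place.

-1.5 mOsm/kg

Calculated osmolality = 2·Na + glucose/18 + BUN/2.8
= 2·142 + 105/18 + 58/2.8
= 284 + 5.83 + 20.71
= 310.54 mOsm/kg ≈ 310.5 mOsm/kg
Osmolar gap = measured − calculated = 309 − 310.5 = -1.5 mOsm/kg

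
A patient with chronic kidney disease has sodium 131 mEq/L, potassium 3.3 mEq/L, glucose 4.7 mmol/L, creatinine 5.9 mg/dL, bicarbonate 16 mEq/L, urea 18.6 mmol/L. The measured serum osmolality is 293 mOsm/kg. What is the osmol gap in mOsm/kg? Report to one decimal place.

Calculated osmolality = 2·Na + glucose + urea
= 2·131 + 4.7 + 18.6
= 262 + 4.70 + 18.60
= 285.3 mOsm/kg ≈ 285.3 mOsm/kg
Osmolar gap = measured − calculated = 293 − 285.3 = 7.7 mOsm/kg

7.7 mOsm/kg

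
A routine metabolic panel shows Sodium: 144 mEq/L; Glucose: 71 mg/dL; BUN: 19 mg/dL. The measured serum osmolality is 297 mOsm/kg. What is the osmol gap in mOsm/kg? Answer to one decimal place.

-1.7 mOsm/kg

Calculated osmolality = 2·Na + glucose/18 + BUN/2.8
= 2·144 + 71/18 + 19/2.8
= 288 + 3.94 + 6.79
= 298.73 mOsm/kg ≈ 298.7 mOsm/kg
Osmolar gap = measured − calculated = 297 − 298.7 = -1.7 mOsm/kg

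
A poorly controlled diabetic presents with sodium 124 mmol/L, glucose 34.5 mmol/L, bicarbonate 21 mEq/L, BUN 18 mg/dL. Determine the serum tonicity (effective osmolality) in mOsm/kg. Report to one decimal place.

282.5 mOsm/kg

Effective osmolality excludes urea (freely permeant across cell membranes):
2·Na + glucose
= 2·124 + 34.5
= 248 + 34.5
= 282.5 mOsm/kg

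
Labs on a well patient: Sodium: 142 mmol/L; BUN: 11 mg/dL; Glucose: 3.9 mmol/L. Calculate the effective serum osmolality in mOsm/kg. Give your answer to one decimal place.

Effective osmolality excludes urea (freely permeant across cell membranes):
2·Na + glucose
= 2·142 + 3.9
= 284 + 3.9
= 287.9 mOsm/kg

287.9 mOsm/kg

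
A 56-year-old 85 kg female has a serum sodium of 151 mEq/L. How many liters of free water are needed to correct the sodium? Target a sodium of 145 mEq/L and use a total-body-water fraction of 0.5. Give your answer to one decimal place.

1.8 L

TBW = 0.5 · 85 = 42.5 L
Free water deficit = TBW · (Na/145 − 1)
= 42.5 · (151/145 − 1)
= 42.5 · 0.0414
= 1.76 L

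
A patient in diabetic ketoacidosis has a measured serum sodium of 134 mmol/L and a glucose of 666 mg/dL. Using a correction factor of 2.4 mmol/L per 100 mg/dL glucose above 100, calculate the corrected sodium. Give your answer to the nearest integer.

148 mmol/L

Corrected Na = measured Na + 2.4 · (glucose − 100)/100
= 134 + 2.4 · (666 − 100)/100
= 134 + 13.6
= 147.6 mmol/L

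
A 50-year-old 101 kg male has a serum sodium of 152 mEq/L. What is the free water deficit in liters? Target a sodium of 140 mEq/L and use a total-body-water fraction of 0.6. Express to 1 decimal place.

5.2 L

TBW = 0.6 · 101 = 60.6 L
Free water deficit = TBW · (Na/140 − 1)
= 60.6 · (152/140 − 1)
= 60.6 · 0.0857
= 5.19 L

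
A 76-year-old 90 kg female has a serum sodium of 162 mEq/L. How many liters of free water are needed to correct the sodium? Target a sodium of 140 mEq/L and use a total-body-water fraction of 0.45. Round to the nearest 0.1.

TBW = 0.45 · 90 = 40.5 L
Free water deficit = TBW · (Na/140 − 1)
= 40.5 · (162/140 − 1)
= 40.5 · 0.1571
= 6.36 L

6.4 L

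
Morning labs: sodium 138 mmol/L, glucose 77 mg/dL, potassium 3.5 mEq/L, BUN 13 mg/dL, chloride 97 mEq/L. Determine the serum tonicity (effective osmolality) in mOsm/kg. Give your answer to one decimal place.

280.3 mOsm/kg

Effective osmolality excludes urea (freely permeant across cell membranes):
2·Na + glucose/18
= 2·138 + 77/18
= 276 + 4.28
= 280.28 mOsm/kg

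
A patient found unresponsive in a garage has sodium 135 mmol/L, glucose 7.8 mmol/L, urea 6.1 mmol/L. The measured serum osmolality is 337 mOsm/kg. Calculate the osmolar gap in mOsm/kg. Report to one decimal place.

53.1 mOsm/kg

Calculated osmolality = 2·Na + glucose + urea
= 2·135 + 7.8 + 6.1
= 270 + 7.80 + 6.10
= 283.9 mOsm/kg ≈ 283.9 mOsm/kg
Osmolar gap = measured − calculated = 337 − 283.9 = 53.1 mOsm/kg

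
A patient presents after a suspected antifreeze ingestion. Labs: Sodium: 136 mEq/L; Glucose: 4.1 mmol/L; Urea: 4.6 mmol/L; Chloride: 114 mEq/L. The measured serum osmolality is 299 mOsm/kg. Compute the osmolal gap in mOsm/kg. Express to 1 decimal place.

18.3 mOsm/kg

Calculated osmolality = 2·Na + glucose + urea
= 2·136 + 4.1 + 4.6
= 272 + 4.10 + 4.60
= 280.7 mOsm/kg ≈ 280.7 mOsm/kg
Osmolar gap = measured − calculated = 299 − 280.7 = 18.3 mOsm/kg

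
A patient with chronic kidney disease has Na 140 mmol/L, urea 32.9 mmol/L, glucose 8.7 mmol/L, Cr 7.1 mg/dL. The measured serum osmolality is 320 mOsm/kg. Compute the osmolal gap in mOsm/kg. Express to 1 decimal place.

Calculated osmolality = 2·Na + glucose + urea
= 2·140 + 8.7 + 32.9
= 280 + 8.70 + 32.90
= 321.6 mOsm/kg ≈ 321.6 mOsm/kg
Osmolar gap = measured − calculated = 320 − 321.6 = -1.6 mOsm/kg

-1.6 mOsm/kg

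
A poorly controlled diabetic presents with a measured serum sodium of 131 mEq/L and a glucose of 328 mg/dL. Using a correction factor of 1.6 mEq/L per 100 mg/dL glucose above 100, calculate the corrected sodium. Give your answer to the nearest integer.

135 mEq/L

Corrected Na = measured Na + 1.6 · (glucose − 100)/100
= 131 + 1.6 · (328 − 100)/100
= 131 + 3.6
= 134.6 mEq/L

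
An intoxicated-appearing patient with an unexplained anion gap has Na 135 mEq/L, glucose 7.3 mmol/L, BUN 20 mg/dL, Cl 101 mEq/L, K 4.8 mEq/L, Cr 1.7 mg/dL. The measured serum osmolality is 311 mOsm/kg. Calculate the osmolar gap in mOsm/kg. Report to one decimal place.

26.6 mOsm/kg

Calculated osmolality = 2·Na + glucose + BUN/2.8
= 2·135 + 7.3 + 20/2.8
= 270 + 7.30 + 7.14
= 284.44 mOsm/kg ≈ 284.4 mOsm/kg
Osmolar gap = measured − calculated = 311 − 284.4 = 26.6 mOsm/kg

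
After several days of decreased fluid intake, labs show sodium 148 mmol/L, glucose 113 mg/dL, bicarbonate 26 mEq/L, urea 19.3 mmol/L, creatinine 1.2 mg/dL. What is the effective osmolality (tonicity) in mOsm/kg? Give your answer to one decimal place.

Effective osmolality excludes urea (freely permeant across cell membranes):
2·Na + glucose/18
= 2·148 + 113/18
= 296 + 6.28
= 302.28 mOsm/kg

302.3 mOsm/kg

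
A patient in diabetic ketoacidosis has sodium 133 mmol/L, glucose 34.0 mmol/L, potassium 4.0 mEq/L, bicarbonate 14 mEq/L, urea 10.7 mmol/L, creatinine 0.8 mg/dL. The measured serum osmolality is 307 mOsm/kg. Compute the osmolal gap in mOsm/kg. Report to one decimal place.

-3.7 mOsm/kg

Calculated osmolality = 2·Na + glucose + urea
= 2·133 + 34 + 10.7
= 266 + 34 + 10.70
= 310.7 mOsm/kg ≈ 310.7 mOsm/kg
Osmolar gap = measured − calculated = 307 − 310.7 = -3.7 mOsm/kg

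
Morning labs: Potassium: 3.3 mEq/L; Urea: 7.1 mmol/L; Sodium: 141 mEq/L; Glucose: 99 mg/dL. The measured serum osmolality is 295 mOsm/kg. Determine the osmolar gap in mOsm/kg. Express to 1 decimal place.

Calculated osmolality = 2·Na + glucose/18 + urea
= 2·141 + 99/18 + 7.1
= 282 + 5.50 + 7.10
= 294.6 mOsm/kg ≈ 294.6 mOsm/kg
Osmolar gap = measured − calculated = 295 − 294.6 = 0.4 mOsm/kg

0.4 mOsm/kg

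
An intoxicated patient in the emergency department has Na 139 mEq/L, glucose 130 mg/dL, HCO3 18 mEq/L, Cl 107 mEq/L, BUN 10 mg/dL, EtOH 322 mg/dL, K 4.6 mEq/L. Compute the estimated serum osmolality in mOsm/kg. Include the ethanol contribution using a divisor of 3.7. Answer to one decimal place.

Calculated osmolality = 2·Na + glucose/18 + BUN/2.8 + ethanol/3.7
= 2·139 + 130/18 + 10/2.8 + 322/3.7
= 278 + 7.22 + 3.57 + 87.03
= 375.82 mOsm/kg

375.8 mOsm/kg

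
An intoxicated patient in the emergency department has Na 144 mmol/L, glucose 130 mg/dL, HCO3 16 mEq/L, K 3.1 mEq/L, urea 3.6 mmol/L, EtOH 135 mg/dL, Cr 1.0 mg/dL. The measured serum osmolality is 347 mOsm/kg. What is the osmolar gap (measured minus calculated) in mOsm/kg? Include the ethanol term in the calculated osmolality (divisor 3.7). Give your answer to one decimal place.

Calculated osmolality = 2·Na + glucose/18 + urea + ethanol/3.7
= 2·144 + 130/18 + 3.6 + 135/3.7
= 288 + 7.22 + 3.60 + 36.49
= 335.31 mOsm/kg ≈ 335.3 mOsm/kg
Osmolar gap = measured − calculated = 347 − 335.3 = 11.7 mOsm/kg

11.7 mOsm/kg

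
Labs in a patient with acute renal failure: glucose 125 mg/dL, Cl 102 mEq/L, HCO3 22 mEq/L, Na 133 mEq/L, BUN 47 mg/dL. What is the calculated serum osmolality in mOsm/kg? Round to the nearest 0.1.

289.7 mOsm/kg

Calculated osmolality = 2·Na + glucose/18 + BUN/2.8
= 2·133 + 125/18 + 47/2.8
= 266 + 6.94 + 16.79
= 289.73 mOsm/kg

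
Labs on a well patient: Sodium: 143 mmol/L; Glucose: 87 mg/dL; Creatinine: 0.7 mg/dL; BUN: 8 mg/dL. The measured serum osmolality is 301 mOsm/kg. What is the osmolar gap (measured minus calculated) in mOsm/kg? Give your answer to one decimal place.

Calculated osmolality = 2·Na + glucose/18 + BUN/2.8
= 2·143 + 87/18 + 8/2.8
= 286 + 4.83 + 2.86
= 293.69 mOsm/kg ≈ 293.7 mOsm/kg
Osmolar gap = measured − calculated = 301 − 293.7 = 7.3 mOsm/kg

7.3 mOsm/kg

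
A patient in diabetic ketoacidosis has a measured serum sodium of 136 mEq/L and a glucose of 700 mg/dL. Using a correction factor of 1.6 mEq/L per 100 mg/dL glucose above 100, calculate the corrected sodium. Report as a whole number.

Corrected Na = measured Na + 1.6 · (glucose − 100)/100
= 136 + 1.6 · (700 − 100)/100
= 136 + 9.6
= 145.6 mEq/L

146 mEq/L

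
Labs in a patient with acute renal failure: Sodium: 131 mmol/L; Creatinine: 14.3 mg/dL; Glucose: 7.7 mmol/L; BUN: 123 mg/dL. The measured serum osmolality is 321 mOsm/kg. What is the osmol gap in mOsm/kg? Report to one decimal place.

Calculated osmolality = 2·Na + glucose + BUN/2.8
= 2·131 + 7.7 + 123/2.8
= 262 + 7.70 + 43.93
= 313.63 mOsm/kg ≈ 313.6 mOsm/kg
Osmolar gap = measured − calculated = 321 − 313.6 = 7.4 mOsm/kg

7.4 mOsm/kg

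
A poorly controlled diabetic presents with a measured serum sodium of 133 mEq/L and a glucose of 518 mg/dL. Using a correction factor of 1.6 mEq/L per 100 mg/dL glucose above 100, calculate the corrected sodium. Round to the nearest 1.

140 mEq/L

Corrected Na = measured Na + 1.6 · (glucose − 100)/100
= 133 + 1.6 · (518 − 100)/100
= 133 + 6.7
= 139.7 mEq/L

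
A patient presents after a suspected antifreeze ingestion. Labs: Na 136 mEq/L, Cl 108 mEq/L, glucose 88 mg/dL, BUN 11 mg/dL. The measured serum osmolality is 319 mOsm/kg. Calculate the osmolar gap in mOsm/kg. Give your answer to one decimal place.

Calculated osmolality = 2·Na + glucose/18 + BUN/2.8
= 2·136 + 88/18 + 11/2.8
= 272 + 4.89 + 3.93
= 280.82 mOsm/kg ≈ 280.8 mOsm/kg
Osmolar gap = measured − calculated = 319 − 280.8 = 38.2 mOsm/kg

38.2 mOsm/kg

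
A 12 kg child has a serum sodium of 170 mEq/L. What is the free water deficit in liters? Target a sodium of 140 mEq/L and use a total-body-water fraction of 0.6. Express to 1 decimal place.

1.5 L

TBW = 0.6 · 12 = 7.2 L
Free water deficit = TBW · (Na/140 − 1)
= 7.2 · (170/140 − 1)
= 7.2 · 0.2143
= 1.54 L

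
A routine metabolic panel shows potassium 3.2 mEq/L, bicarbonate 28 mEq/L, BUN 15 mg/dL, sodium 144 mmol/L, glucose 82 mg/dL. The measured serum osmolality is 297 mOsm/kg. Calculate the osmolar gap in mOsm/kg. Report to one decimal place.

-0.9 mOsm/kg

Calculated osmolality = 2·Na + glucose/18 + BUN/2.8
= 2·144 + 82/18 + 15/2.8
= 288 + 4.56 + 5.36
= 297.92 mOsm/kg ≈ 297.9 mOsm/kg
Osmolar gap = measured − calculated = 297 − 297.9 = -0.9 mOsm/kg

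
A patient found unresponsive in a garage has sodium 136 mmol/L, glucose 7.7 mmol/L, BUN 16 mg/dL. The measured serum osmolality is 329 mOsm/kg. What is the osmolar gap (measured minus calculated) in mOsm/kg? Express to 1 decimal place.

Calculated osmolality = 2·Na + glucose + BUN/2.8
= 2·136 + 7.7 + 16/2.8
= 272 + 7.70 + 5.71
= 285.41 mOsm/kg ≈ 285.4 mOsm/kg
Osmolar gap = measured − calculated = 329 − 285.4 = 43.6 mOsm/kg

43.6 mOsm/kg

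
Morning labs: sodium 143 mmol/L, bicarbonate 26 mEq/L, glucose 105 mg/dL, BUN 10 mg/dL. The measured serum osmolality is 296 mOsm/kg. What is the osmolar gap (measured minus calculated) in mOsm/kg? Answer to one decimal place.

Calculated osmolality = 2·Na + glucose/18 + BUN/2.8
= 2·143 + 105/18 + 10/2.8
= 286 + 5.83 + 3.57
= 295.4 mOsm/kg ≈ 295.4 mOsm/kg
Osmolar gap = measured − calculated = 296 − 295.4 = 0.6 mOsm/kg

0.6 mOsm/kg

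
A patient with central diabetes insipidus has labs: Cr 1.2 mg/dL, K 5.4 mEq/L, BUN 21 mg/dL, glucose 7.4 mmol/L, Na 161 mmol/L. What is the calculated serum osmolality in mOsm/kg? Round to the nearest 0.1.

Calculated osmolality = 2·Na + glucose + BUN/2.8
= 2·161 + 7.4 + 21/2.8
= 322 + 7.40 + 7.50
= 336.9 mOsm/kg

336.9 mOsm/kg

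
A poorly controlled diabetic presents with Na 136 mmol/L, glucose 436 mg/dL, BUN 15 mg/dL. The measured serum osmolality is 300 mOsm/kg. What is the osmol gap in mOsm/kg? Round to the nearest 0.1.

Calculated osmolality = 2·Na + glucose/18 + BUN/2.8
= 2·136 + 436/18 + 15/2.8
= 272 + 24.22 + 5.36
= 301.58 mOsm/kg ≈ 301.6 mOsm/kg
Osmolar gap = measured − calculated = 300 − 301.6 = -1.6 mOsm/kg

-1.6 mOsm/kg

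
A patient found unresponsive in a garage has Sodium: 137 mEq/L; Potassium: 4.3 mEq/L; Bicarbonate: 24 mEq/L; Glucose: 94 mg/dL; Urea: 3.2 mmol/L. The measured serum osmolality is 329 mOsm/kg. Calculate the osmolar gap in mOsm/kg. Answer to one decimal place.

Calculated osmolality = 2·Na + glucose/18 + urea
= 2·137 + 94/18 + 3.2
= 274 + 5.22 + 3.20
= 282.42 mOsm/kg ≈ 282.4 mOsm/kg
Osmolar gap = measured − calculated = 329 − 282.4 = 46.6 mOsm/kg

46.6 mOsm/kg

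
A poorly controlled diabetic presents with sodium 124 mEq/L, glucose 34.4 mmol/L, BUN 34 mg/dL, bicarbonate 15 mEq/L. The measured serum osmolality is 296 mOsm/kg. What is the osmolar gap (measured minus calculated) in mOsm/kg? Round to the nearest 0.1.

Calculated osmolality = 2·Na + glucose + BUN/2.8
= 2·124 + 34.4 + 34/2.8
= 248 + 34.40 + 12.14
= 294.54 mOsm/kg ≈ 294.5 mOsm/kg
Osmolar gap = measured − calculated = 296 − 294.5 = 1.5 mOsm/kg

1.5 mOsm/kg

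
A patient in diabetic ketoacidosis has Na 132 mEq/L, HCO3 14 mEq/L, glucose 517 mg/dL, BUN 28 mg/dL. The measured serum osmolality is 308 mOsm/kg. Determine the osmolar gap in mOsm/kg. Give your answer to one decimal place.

5.3 mOsm/kg

Calculated osmolality = 2·Na + glucose/18 + BUN/2.8
= 2·132 + 517/18 + 28/2.8
= 264 + 28.72 + 10
= 302.72 mOsm/kg ≈ 302.7 mOsm/kg
Osmolar gap = measured − calculated = 308 − 302.7 = 5.3 mOsm/kg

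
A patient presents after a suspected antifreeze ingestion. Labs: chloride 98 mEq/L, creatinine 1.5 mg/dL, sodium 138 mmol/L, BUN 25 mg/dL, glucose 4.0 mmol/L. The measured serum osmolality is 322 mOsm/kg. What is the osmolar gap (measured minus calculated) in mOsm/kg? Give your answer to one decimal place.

33.1 mOsm/kg

Calculated osmolality = 2·Na + glucose + BUN/2.8
= 2·138 + 4 + 25/2.8
= 276 + 4 + 8.93
= 288.93 mOsm/kg ≈ 288.9 mOsm/kg
Osmolar gap = measured − calculated = 322 − 288.9 = 33.1 mOsm/kg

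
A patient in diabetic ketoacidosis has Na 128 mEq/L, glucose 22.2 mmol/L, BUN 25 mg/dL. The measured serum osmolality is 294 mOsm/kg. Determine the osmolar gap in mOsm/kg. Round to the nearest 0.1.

6.9 mOsm/kg

Calculated osmolality = 2·Na + glucose + BUN/2.8
= 2·128 + 22.2 + 25/2.8
= 256 + 22.20 + 8.93
= 287.13 mOsm/kg ≈ 287.1 mOsm/kg
Osmolar gap = measured − calculated = 294 − 287.1 = 6.9 mOsm/kg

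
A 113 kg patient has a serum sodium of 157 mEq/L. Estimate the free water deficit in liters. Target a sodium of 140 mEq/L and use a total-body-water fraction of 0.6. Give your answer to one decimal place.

8.2 L

TBW = 0.6 · 113 = 67.8 L
Free water deficit = TBW · (Na/140 − 1)
= 67.8 · (157/140 − 1)
= 67.8 · 0.1214
= 8.23 L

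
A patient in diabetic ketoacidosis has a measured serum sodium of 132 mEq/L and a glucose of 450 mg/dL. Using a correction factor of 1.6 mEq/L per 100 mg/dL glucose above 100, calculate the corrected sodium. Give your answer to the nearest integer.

Corrected Na = measured Na + 1.6 · (glucose − 100)/100
= 132 + 1.6 · (450 − 100)/100
= 132 + 5.6
= 137.6 mEq/L

138 mEq/L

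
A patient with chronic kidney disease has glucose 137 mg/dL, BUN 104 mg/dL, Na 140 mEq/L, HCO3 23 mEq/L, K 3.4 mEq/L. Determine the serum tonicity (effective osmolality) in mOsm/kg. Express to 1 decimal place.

Effective osmolality excludes urea (freely permeant across cell membranes):
2·Na + glucose/18
= 2·140 + 137/18
= 280 + 7.61
= 287.61 mOsm/kg

287.6 mOsm/kg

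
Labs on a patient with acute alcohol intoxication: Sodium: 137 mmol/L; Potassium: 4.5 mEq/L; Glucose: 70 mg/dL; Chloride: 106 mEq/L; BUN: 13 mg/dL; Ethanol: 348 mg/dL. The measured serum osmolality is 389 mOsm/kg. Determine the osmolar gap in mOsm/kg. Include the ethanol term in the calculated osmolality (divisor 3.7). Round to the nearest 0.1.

12.4 mOsm/kg

Calculated osmolality = 2·Na + glucose/18 + BUN/2.8 + ethanol/3.7
= 2·137 + 70/18 + 13/2.8 + 348/3.7
= 274 + 3.89 + 4.64 + 94.05
= 376.58 mOsm/kg ≈ 376.6 mOsm/kg
Osmolar gap = measured − calculated = 389 − 376.6 = 12.4 mOsm/kg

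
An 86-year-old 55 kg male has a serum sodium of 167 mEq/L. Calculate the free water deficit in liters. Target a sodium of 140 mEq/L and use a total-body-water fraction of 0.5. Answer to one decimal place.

5.3 L

TBW = 0.5 · 55 = 27.5 L
Free water deficit = TBW · (Na/140 − 1)
= 27.5 · (167/140 − 1)
= 27.5 · 0.1929
= 5.3 L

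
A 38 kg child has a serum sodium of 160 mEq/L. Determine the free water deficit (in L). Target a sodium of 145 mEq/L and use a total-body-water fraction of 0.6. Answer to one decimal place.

2.4 L

TBW = 0.6 · 38 = 22.8 L
Free water deficit = TBW · (Na/145 − 1)
= 22.8 · (160/145 − 1)
= 22.8 · 0.1034
= 2.36 L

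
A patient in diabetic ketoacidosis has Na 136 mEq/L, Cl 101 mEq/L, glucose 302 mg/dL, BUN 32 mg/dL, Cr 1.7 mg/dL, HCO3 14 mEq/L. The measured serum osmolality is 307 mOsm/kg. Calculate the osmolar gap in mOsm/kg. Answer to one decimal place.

6.8 mOsm/kg

Calculated osmolality = 2·Na + glucose/18 + BUN/2.8
= 2·136 + 302/18 + 32/2.8
= 272 + 16.78 + 11.43
= 300.21 mOsm/kg ≈ 300.2 mOsm/kg
Osmolar gap = measured − calculated = 307 − 300.2 = 6.8 mOsm/kg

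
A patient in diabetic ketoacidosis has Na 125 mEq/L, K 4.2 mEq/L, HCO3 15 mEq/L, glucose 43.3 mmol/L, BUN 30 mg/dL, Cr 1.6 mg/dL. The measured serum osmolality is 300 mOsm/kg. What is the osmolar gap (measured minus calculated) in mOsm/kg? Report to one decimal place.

-4.0 mOsm/kg

Calculated osmolality = 2·Na + glucose + BUN/2.8
= 2·125 + 43.3 + 30/2.8
= 250 + 43.30 + 10.71
= 304.01 mOsm/kg ≈ 304.0 mOsm/kg
Osmolar gap = measured − calculated = 300 − 304.0 = -4.0 mOsm/kg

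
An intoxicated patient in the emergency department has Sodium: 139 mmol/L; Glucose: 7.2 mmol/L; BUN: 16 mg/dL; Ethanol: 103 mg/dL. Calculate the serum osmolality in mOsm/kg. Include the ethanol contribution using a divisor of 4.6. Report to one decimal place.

313.3 mOsm/kg

Calculated osmolality = 2·Na + glucose + BUN/2.8 + ethanol/4.6
= 2·139 + 7.2 + 16/2.8 + 103/4.6
= 278 + 7.20 + 5.71 + 22.39
= 313.3 mOsm/kg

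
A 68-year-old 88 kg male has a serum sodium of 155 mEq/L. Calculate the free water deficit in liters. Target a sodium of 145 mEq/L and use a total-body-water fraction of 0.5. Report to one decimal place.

3.0 L

TBW = 0.5 · 88 = 44 L
Free water deficit = TBW · (Na/145 − 1)
= 44 · (155/145 − 1)
= 44 · 0.069
= 3.04 L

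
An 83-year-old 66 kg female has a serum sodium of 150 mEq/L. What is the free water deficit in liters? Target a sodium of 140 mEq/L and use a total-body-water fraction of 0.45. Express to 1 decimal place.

TBW = 0.45 · 66 = 29.7 L
Free water deficit = TBW · (Na/140 − 1)
= 29.7 · (150/140 − 1)
= 29.7 · 0.0714
= 2.12 L

2.1 L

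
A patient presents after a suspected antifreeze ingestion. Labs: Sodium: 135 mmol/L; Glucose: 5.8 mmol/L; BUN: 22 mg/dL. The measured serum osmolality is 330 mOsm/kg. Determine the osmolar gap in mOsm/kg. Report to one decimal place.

Calculated osmolality = 2·Na + glucose + BUN/2.8
= 2·135 + 5.8 + 22/2.8
= 270 + 5.80 + 7.86
= 283.66 mOsm/kg ≈ 283.7 mOsm/kg
Osmolar gap = measured − calculated = 330 − 283.7 = 46.3 mOsm/kg

46.3 mOsm/kg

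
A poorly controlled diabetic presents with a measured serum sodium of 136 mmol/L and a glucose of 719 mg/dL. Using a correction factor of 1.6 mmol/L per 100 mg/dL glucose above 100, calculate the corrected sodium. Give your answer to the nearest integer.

Corrected Na = measured Na + 1.6 · (glucose − 100)/100
= 136 + 1.6 · (719 − 100)/100
= 136 + 9.9
= 145.9 mmol/L

146 mmol/L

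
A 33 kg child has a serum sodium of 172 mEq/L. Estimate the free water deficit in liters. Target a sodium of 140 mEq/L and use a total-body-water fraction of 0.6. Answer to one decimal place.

4.5 L

TBW = 0.6 · 33 = 19.8 L
Free water deficit = TBW · (Na/140 − 1)
= 19.8 · (172/140 − 1)
= 19.8 · 0.2286
= 4.53 L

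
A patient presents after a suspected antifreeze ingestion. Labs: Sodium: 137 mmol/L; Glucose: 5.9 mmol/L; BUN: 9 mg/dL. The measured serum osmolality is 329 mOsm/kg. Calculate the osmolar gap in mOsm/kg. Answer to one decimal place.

45.9 mOsm/kg

Calculated osmolality = 2·Na + glucose + BUN/2.8
= 2·137 + 5.9 + 9/2.8
= 274 + 5.90 + 3.21
= 283.11 mOsm/kg ≈ 283.1 mOsm/kg
Osmolar gap = measured − calculated = 329 − 283.1 = 45.9 mOsm/kg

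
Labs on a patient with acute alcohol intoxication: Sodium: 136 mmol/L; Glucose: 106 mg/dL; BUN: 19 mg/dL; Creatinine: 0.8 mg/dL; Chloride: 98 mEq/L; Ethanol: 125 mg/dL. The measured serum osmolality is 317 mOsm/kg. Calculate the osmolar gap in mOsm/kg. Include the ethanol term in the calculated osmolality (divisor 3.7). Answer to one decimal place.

Calculated osmolality = 2·Na + glucose/18 + BUN/2.8 + ethanol/3.7
= 2·136 + 106/18 + 19/2.8 + 125/3.7
= 272 + 5.89 + 6.79 + 33.78
= 318.46 mOsm/kg ≈ 318.5 mOsm/kg
Osmolar gap = measured − calculated = 317 − 318.5 = -1.5 mOsm/kg

-1.5 mOsm/kg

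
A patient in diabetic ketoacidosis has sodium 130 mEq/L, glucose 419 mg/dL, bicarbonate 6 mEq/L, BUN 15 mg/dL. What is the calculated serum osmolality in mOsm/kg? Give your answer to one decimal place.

Calculated osmolality = 2·Na + glucose/18 + BUN/2.8
= 2·130 + 419/18 + 15/2.8
= 260 + 23.28 + 5.36
= 288.64 mOsm/kg

288.6 mOsm/kg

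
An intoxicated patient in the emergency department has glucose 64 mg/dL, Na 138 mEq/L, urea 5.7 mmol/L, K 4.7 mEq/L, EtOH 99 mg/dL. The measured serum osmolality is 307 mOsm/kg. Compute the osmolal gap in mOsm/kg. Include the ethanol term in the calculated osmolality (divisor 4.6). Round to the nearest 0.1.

Calculated osmolality = 2·Na + glucose/18 + urea + ethanol/4.6
= 2·138 + 64/18 + 5.7 + 99/4.6
= 276 + 3.56 + 5.70 + 21.52
= 306.78 mOsm/kg ≈ 306.8 mOsm/kg
Osmolar gap = measured − calculated = 307 − 306.8 = 0.2 mOsm/kg

0.2 mOsm/kg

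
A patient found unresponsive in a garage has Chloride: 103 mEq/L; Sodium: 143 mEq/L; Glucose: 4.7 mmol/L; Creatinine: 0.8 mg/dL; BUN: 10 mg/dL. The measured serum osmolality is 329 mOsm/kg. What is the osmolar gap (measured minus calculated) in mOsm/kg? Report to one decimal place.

34.7 mOsm/kg

Calculated osmolality = 2·Na + glucose + BUN/2.8
= 2·143 + 4.7 + 10/2.8
= 286 + 4.70 + 3.57
= 294.27 mOsm/kg ≈ 294.3 mOsm/kg
Osmolar gap = measured − calculated = 329 − 294.3 = 34.7 mOsm/kg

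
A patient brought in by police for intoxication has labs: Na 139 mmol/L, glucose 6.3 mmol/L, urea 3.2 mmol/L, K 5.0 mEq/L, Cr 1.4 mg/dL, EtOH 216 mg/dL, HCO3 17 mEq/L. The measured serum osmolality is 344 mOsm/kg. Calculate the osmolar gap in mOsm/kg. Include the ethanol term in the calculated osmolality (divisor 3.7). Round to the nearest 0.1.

-1.9 mOsm/kg

Calculated osmolality = 2·Na + glucose + urea + ethanol/3.7
= 2·139 + 6.3 + 3.2 + 216/3.7
= 278 + 6.30 + 3.20 + 58.38
= 345.88 mOsm/kg ≈ 345.9 mOsm/kg
Osmolar gap = measured − calculated = 344 − 345.9 = -1.9 mOsm/kg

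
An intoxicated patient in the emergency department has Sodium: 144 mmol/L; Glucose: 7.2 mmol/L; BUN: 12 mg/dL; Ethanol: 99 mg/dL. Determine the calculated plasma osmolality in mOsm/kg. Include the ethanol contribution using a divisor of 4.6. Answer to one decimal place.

321.0 mOsm/kg

Calculated osmolality = 2·Na + glucose + BUN/2.8 + ethanol/4.6
= 2·144 + 7.2 + 12/2.8 + 99/4.6
= 288 + 7.20 + 4.29 + 21.52
= 321.01 mOsm/kg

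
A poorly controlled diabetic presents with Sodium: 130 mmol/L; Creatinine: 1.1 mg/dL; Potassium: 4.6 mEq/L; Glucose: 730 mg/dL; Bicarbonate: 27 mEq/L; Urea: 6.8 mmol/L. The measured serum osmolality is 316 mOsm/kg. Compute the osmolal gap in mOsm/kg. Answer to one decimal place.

8.6 mOsm/kg

Calculated osmolality = 2·Na + glucose/18 + urea
= 2·130 + 730/18 + 6.8
= 260 + 40.56 + 6.80
= 307.36 mOsm/kg ≈ 307.4 mOsm/kg
Osmolar gap = measured − calculated = 316 − 307.4 = 8.6 mOsm/kg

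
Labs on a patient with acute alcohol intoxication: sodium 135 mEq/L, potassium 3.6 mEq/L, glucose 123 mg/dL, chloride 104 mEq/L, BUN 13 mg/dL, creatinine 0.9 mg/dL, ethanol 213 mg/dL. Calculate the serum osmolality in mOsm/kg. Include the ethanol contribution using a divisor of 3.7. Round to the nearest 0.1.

339.0 mOsm/kg

Calculated osmolality = 2·Na + glucose/18 + BUN/2.8 + ethanol/3.7
= 2·135 + 123/18 + 13/2.8 + 213/3.7
= 270 + 6.83 + 4.64 + 57.57
= 339.04 mOsm/kg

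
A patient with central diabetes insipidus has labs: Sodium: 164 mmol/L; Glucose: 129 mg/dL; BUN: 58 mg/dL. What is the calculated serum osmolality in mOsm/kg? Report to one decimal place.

Calculated osmolality = 2·Na + glucose/18 + BUN/2.8
= 2·164 + 129/18 + 58/2.8
= 328 + 7.17 + 20.71
= 355.88 mOsm/kg

355.9 mOsm/kg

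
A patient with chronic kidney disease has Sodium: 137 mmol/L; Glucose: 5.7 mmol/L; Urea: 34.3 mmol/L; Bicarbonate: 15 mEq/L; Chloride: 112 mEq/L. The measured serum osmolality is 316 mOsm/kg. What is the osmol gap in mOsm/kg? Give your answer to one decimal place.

Calculated osmolality = 2·Na + glucose + urea
= 2·137 + 5.7 + 34.3
= 274 + 5.70 + 34.30
= 314 mOsm/kg ≈ 314.0 mOsm/kg
Osmolar gap = measured − calculated = 316 − 314.0 = 2.0 mOsm/kg

2.0 mOsm/kg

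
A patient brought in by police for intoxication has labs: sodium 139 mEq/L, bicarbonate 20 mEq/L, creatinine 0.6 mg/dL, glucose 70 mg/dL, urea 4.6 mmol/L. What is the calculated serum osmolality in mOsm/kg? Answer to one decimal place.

Calculated osmolality = 2·Na + glucose/18 + urea
= 2·139 + 70/18 + 4.6
= 278 + 3.89 + 4.60
= 286.49 mOsm/kg

286.5 mOsm/kg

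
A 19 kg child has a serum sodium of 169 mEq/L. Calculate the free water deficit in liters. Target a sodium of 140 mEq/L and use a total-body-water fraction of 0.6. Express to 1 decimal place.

TBW = 0.6 · 19 = 11.4 L
Free water deficit = TBW · (Na/140 − 1)
= 11.4 · (169/140 − 1)
= 11.4 · 0.2071
= 2.36 L

2.4 L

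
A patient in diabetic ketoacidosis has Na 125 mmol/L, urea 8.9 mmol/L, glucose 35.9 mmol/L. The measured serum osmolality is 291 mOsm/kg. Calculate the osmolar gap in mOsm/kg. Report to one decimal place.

Calculated osmolality = 2·Na + glucose + urea
= 2·125 + 35.9 + 8.9
= 250 + 35.90 + 8.90
= 294.8 mOsm/kg ≈ 294.8 mOsm/kg
Osmolar gap = measured − calculated = 291 − 294.8 = -3.8 mOsm/kg

-3.8 mOsm/kg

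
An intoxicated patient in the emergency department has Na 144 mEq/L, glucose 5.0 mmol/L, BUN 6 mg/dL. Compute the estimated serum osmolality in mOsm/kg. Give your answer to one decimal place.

Calculated osmolality = 2·Na + glucose + BUN/2.8
= 2·144 + 5 + 6/2.8
= 288 + 5 + 2.14
= 295.14 mOsm/kg

295.1 mOsm/kg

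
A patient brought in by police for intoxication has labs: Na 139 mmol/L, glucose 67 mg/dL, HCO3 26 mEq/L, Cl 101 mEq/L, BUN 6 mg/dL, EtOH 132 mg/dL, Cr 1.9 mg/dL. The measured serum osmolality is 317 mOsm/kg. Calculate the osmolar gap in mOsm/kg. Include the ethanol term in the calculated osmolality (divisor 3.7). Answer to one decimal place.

-2.5 mOsm/kg

Calculated osmolality = 2·Na + glucose/18 + BUN/2.8 + ethanol/3.7
= 2·139 + 67/18 + 6/2.8 + 132/3.7
= 278 + 3.72 + 2.14 + 35.68
= 319.54 mOsm/kg ≈ 319.5 mOsm/kg
Osmolar gap = measured − calculated = 317 − 319.5 = -2.5 mOsm/kg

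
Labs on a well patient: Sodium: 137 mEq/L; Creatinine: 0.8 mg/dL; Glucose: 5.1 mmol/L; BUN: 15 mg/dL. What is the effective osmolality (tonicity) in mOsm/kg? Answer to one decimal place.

279.1 mOsm/kg

Effective osmolality excludes urea (freely permeant across cell membranes):
2·Na + glucose
= 2·137 + 5.1
= 274 + 5.1
= 279.1 mOsm/kg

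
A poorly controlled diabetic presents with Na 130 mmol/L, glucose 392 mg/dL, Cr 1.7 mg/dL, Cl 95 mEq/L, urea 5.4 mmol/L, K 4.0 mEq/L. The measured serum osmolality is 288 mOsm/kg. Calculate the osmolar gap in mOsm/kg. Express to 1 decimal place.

0.8 mOsm/kg

Calculated osmolality = 2·Na + glucose/18 + urea
= 2·130 + 392/18 + 5.4
= 260 + 21.78 + 5.40
= 287.18 mOsm/kg ≈ 287.2 mOsm/kg
Osmolar gap = measured − calculated = 288 − 287.2 = 0.8 mOsm/kg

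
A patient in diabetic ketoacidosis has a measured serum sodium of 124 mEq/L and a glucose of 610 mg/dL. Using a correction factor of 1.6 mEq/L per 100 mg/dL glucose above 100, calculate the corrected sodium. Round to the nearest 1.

132 mEq/L

Corrected Na = measured Na + 1.6 · (glucose − 100)/100
= 124 + 1.6 · (610 − 100)/100
= 124 + 8.2
= 132.2 mEq/L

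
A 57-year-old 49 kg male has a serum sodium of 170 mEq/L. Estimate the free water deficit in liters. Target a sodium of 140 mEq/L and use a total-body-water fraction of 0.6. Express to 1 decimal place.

TBW = 0.6 · 49 = 29.4 L
Free water deficit = TBW · (Na/140 − 1)
= 29.4 · (170/140 − 1)
= 29.4 · 0.2143
= 6.3 L

6.3 L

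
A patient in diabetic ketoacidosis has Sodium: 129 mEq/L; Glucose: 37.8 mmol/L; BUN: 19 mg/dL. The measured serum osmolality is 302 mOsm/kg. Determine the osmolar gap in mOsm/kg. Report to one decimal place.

Calculated osmolality = 2·Na + glucose + BUN/2.8
= 2·129 + 37.8 + 19/2.8
= 258 + 37.80 + 6.79
= 302.59 mOsm/kg ≈ 302.6 mOsm/kg
Osmolar gap = measured − calculated = 302 − 302.6 = -0.6 mOsm/kg

-0.6 mOsm/kg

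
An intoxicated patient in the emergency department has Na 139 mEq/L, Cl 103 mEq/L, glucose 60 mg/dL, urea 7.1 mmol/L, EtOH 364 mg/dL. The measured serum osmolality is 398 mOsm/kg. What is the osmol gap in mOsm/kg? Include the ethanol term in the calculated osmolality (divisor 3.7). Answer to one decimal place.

Calculated osmolality = 2·Na + glucose/18 + urea + ethanol/3.7
= 2·139 + 60/18 + 7.1 + 364/3.7
= 278 + 3.33 + 7.10 + 98.38
= 386.81 mOsm/kg ≈ 386.8 mOsm/kg
Osmolar gap = measured − calculated = 398 − 386.8 = 11.2 mOsm/kg

11.2 mOsm/kg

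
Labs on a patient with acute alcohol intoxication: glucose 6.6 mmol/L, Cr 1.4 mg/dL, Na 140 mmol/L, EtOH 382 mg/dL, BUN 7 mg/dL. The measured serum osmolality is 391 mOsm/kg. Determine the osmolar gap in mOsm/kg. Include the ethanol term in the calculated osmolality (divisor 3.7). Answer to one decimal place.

Calculated osmolality = 2·Na + glucose + BUN/2.8 + ethanol/3.7
= 2·140 + 6.6 + 7/2.8 + 382/3.7
= 280 + 6.60 + 2.50 + 103.24
= 392.34 mOsm/kg ≈ 392.3 mOsm/kg
Osmolar gap = measured − calculated = 391 − 392.3 = -1.3 mOsm/kg

-1.3 mOsm/kg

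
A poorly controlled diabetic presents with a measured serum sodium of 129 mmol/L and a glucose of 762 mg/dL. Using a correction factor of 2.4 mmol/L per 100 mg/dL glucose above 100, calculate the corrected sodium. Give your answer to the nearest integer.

145 mmol/L

Corrected Na = measured Na + 2.4 · (glucose − 100)/100
= 129 + 2.4 · (762 − 100)/100
= 129 + 15.9
= 144.9 mmol/L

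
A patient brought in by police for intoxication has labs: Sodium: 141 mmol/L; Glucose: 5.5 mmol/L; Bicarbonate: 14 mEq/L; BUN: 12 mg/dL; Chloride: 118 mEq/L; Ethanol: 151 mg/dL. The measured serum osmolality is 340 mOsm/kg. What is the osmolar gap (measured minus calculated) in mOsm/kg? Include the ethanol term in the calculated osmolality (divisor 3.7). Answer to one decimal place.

7.4 mOsm/kg

Calculated osmolality = 2·Na + glucose + BUN/2.8 + ethanol/3.7
= 2·141 + 5.5 + 12/2.8 + 151/3.7
= 282 + 5.50 + 4.29 + 40.81
= 332.6 mOsm/kg ≈ 332.6 mOsm/kg
Osmolar gap = measured − calculated = 340 − 332.6 = 7.4 mOsm/kg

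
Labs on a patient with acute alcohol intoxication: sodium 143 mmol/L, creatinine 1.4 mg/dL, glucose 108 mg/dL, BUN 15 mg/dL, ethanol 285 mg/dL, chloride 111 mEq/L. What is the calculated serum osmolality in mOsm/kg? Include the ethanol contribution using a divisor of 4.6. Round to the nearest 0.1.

359.3 mOsm/kg

Calculated osmolality = 2·Na + glucose/18 + BUN/2.8 + ethanol/4.6
= 2·143 + 108/18 + 15/2.8 + 285/4.6
= 286 + 6 + 5.36 + 61.96
= 359.32 mOsm/kg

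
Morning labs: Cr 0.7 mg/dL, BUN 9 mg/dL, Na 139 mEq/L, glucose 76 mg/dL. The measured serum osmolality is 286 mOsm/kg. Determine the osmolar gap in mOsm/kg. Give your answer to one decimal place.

0.6 mOsm/kg

Calculated osmolality = 2·Na + glucose/18 + BUN/2.8
= 2·139 + 76/18 + 9/2.8
= 278 + 4.22 + 3.21
= 285.43 mOsm/kg ≈ 285.4 mOsm/kg
Osmolar gap = measured − calculated = 286 − 285.4 = 0.6 mOsm/kg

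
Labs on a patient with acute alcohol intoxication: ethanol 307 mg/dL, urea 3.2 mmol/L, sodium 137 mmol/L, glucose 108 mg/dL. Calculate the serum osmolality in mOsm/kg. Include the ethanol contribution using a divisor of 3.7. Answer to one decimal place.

Calculated osmolality = 2·Na + glucose/18 + urea + ethanol/3.7
= 2·137 + 108/18 + 3.2 + 307/3.7
= 274 + 6 + 3.20 + 82.97
= 366.17 mOsm/kg

366.2 mOsm/kg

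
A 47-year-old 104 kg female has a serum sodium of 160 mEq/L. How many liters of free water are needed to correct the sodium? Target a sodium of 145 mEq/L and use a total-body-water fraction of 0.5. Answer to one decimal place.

5.4 L

TBW = 0.5 · 104 = 52 L
Free water deficit = TBW · (Na/145 − 1)
= 52 · (160/145 − 1)
= 52 · 0.1034
= 5.38 L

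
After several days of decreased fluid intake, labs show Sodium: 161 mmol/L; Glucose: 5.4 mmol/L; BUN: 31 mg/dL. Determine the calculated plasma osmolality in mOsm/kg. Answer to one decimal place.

Calculated osmolality = 2·Na + glucose + BUN/2.8
= 2·161 + 5.4 + 31/2.8
= 322 + 5.40 + 11.07
= 338.47 mOsm/kg

338.5 mOsm/kg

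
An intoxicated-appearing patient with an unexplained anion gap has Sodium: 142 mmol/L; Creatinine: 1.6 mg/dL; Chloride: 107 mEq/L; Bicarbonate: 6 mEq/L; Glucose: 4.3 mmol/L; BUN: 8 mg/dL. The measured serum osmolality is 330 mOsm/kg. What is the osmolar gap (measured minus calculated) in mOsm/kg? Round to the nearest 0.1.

Calculated osmolality = 2·Na + glucose + BUN/2.8
= 2·142 + 4.3 + 8/2.8
= 284 + 4.30 + 2.86
= 291.16 mOsm/kg ≈ 291.2 mOsm/kg
Osmolar gap = measured − calculated = 330 − 291.2 = 38.8 mOsm/kg

38.8 mOsm/kg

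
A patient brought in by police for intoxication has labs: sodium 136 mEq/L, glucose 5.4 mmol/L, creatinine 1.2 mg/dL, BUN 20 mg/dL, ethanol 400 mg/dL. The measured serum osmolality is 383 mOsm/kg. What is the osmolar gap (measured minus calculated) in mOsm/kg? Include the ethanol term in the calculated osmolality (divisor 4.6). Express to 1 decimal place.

11.5 mOsm/kg

Calculated osmolality = 2·Na + glucose + BUN/2.8 + ethanol/4.6
= 2·136 + 5.4 + 20/2.8 + 400/4.6
= 272 + 5.40 + 7.14 + 86.96
= 371.5 mOsm/kg ≈ 371.5 mOsm/kg
Osmolar gap = measured − calculated = 383 − 371.5 = 11.5 mOsm/kg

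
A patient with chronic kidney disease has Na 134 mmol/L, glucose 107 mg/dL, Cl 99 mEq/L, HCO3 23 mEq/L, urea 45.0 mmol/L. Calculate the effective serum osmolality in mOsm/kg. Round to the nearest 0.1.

273.9 mOsm/kg

Effective osmolality excludes urea (freely permeant across cell membranes):
2·Na + glucose/18
= 2·134 + 107/18
= 268 + 5.94
= 273.94 mOsm/kg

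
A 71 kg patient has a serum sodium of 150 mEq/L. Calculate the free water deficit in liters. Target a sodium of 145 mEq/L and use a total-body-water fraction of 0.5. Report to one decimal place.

TBW = 0.5 · 71 = 35.5 L
Free water deficit = TBW · (Na/145 − 1)
= 35.5 · (150/145 − 1)
= 35.5 · 0.0345
= 1.22 L

1.2 L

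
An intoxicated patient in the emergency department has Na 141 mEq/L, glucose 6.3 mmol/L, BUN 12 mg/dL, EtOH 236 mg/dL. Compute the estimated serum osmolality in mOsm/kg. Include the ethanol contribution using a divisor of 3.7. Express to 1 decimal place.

356.4 mOsm/kg

Calculated osmolality = 2·Na + glucose + BUN/2.8 + ethanol/3.7
= 2·141 + 6.3 + 12/2.8 + 236/3.7
= 282 + 6.30 + 4.29 + 63.78
= 356.37 mOsm/kg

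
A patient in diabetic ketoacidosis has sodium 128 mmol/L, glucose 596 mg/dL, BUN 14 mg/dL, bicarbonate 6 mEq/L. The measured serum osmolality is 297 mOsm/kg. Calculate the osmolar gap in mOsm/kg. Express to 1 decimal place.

Calculated osmolality = 2·Na + glucose/18 + BUN/2.8
= 2·128 + 596/18 + 14/2.8
= 256 + 33.11 + 5
= 294.11 mOsm/kg ≈ 294.1 mOsm/kg
Osmolar gap = measured − calculated = 297 − 294.1 = 2.9 mOsm/kg

2.9 mOsm/kg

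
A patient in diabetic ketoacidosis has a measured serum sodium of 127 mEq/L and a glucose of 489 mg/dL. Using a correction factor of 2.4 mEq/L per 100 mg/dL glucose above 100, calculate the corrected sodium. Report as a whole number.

136 mEq/L

Corrected Na = measured Na + 2.4 · (glucose − 100)/100
= 127 + 2.4 · (489 − 100)/100
= 127 + 9.3
= 136.3 mEq/L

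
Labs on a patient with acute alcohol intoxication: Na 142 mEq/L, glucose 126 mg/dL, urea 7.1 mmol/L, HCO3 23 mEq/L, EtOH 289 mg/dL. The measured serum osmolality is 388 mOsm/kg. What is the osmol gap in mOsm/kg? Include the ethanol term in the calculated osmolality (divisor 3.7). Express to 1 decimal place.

Calculated osmolality = 2·Na + glucose/18 + urea + ethanol/3.7
= 2·142 + 126/18 + 7.1 + 289/3.7
= 284 + 7 + 7.10 + 78.11
= 376.21 mOsm/kg ≈ 376.2 mOsm/kg
Osmolar gap = measured − calculated = 388 − 376.2 = 11.8 mOsm/kg

11.8 mOsm/kg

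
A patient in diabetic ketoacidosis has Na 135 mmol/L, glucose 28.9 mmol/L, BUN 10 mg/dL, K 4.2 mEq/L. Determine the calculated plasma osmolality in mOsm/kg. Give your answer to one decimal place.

Calculated osmolality = 2·Na + glucose + BUN/2.8
= 2·135 + 28.9 + 10/2.8
= 270 + 28.90 + 3.57
= 302.47 mOsm/kg

302.5 mOsm/kg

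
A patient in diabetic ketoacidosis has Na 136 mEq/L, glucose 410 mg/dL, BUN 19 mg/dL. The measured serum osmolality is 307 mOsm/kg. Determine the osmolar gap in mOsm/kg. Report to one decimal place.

Calculated osmolality = 2·Na + glucose/18 + BUN/2.8
= 2·136 + 410/18 + 19/2.8
= 272 + 22.78 + 6.79
= 301.57 mOsm/kg ≈ 301.6 mOsm/kg
Osmolar gap = measured − calculated = 307 − 301.6 = 5.4 mOsm/kg

5.4 mOsm/kg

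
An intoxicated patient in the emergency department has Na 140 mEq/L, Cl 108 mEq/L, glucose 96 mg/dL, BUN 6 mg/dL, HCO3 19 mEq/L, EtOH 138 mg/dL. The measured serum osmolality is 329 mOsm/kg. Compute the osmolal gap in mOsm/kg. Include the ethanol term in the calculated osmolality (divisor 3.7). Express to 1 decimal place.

Calculated osmolality = 2·Na + glucose/18 + BUN/2.8 + ethanol/3.7
= 2·140 + 96/18 + 6/2.8 + 138/3.7
= 280 + 5.33 + 2.14 + 37.30
= 324.77 mOsm/kg ≈ 324.8 mOsm/kg
Osmolar gap = measured − calculated = 329 − 324.8 = 4.2 mOsm/kg

4.2 mOsm/kg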